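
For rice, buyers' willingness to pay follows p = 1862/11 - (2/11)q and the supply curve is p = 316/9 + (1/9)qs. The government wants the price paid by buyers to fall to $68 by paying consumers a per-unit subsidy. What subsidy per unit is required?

At a buyer price of 68, quantity demanded is 931 − 5.5·68 = 557.
Sellers supply 557 only when they receive ps = 316/9 + (1/9)·557 = 97.
s = ps − pb = 97 − 68 = 29.

Required subsidy s = $29 per unit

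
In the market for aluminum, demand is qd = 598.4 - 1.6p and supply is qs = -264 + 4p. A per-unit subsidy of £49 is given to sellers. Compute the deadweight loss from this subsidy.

Pre-subsidy: 598.4 - 1.6p = -264 + 4p gives p* = 154, q* = 352.
With the subsidy, sellers receive ps = pb + 49 for each unit, where pb is the price buyers pay.
Supply in terms of pb becomes qs = -264 + 4(pb + 49) = -68 + 4pb. Setting this equal to demand: 598.4 - 1.6pb = -68 + 4pb, so pb = 119.
Sellers receive ps = 119 + 49 = 168; q' = 598.4 − 1.6·119 = 408.
The subsidy expands output by 408 − 352 = 56 past the efficient level; on those units the gap between marginal cost and willingness to pay runs from 0 up to 49.
DWL = ½ × 49 × 56 = 1372.

Deadweight loss = £1372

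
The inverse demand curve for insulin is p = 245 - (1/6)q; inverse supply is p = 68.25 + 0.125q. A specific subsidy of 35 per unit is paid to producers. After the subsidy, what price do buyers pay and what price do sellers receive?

Pre-subsidy: 245 - (1/6)q = 68.25 + 0.125q gives q* = 606 and p* = 144.
With the subsidy, sellers receive ps = pb + 35 for each unit, where pb is the price buyers pay.
On the curves, pb = 245 - (1/6)q and ps = 68.25 + 0.125q; the wedge ps − pb = 35 gives 68.25 + 0.125q − (245 - (1/6)q) = 35, so q' = 726.
Then pb = 245 − (1/6)·726 = 124 and ps = 68.25 + 0.125·726 = 159.

Buyers pay 124; sellers receive 159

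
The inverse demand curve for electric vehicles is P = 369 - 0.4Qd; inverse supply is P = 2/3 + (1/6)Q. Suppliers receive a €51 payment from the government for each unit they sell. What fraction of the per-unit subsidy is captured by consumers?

Pre-subsidy: 369 - 0.4Q = 2/3 + (1/6)Q gives Q* = 650 and P* = 109.
With the subsidy, sellers receive Ps = Pb + 51 for each unit, where Pb is the price buyers pay.
On the curves, Pb = 369 - 0.4Q and Ps = 2/3 + (1/6)Q; the wedge Ps − Pb = 51 gives 2/3 + (1/6)Q − (369 - 0.4Q) = 51, so Q' = 740.
Then Pb = 369 − 0.4·740 = 73 and Ps = 2/3 + (1/6)·740 = 124.
Buyers' price falls by P* − Pb = 109 − 73 = 36; sellers' price rises by Ps − P* = 124 − 109 = 15.
So consumers capture 36/51 = 12/17 of each unit of subsidy.

Consumer share = 12/17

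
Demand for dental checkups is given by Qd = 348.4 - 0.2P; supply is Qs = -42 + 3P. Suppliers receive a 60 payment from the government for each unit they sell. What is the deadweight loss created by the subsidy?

Deadweight loss = 337.5

Pre-subsidy: 348.4 - 0.2P = -42 + 3P gives P* = 122, Q* = 324.
With the subsidy, sellers receive Ps = Pb + 60 for each unit, where Pb is the price buyers pay.
Supply in terms of Pb becomes Qs = -42 + 3(Pb + 60) = 138 + 3Pb. Setting this equal to demand: 348.4 - 0.2Pb = 138 + 3Pb, so Pb = 65.75.
Sellers receive Ps = 65.75 + 60 = 125.75; Q' = 348.4 − 0.2·65.75 = 335.25.
The subsidy expands output by 335.25 − 324 = 11.25 past the efficient level; on those units the gap between marginal cost and willingness to pay runs from 0 up to 60.
DWL = ½ × 60 × 11.25 = 337.5.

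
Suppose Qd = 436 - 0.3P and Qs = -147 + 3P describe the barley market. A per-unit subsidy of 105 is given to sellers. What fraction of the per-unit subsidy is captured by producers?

Producer share = 1/11

Pre-subsidy: 436 - 0.3P = -147 + 3P gives P* = 530/3, Q* = 383.
With the subsidy, sellers receive Ps = Pb + 105 for each unit, where Pb is the price buyers pay.
Supply in terms of Pb becomes Qs = -147 + 3(Pb + 105) = 168 + 3Pb. Setting this equal to demand: 436 - 0.3Pb = 168 + 3Pb, so Pb = 2680/33.
Sellers receive Ps = 2680/33 + 105 = 6145/33; Q' = 436 − 0.3·(2680/33) = 4528/11.
Buyers' price falls by P* − Pb = 530/3 − 2680/33 = 1050/11; sellers' price rises by Ps − P* = 6145/33 − 530/3 = 105/11.
So producers capture (105/11)/105 = 1/11 of each unit of subsidy.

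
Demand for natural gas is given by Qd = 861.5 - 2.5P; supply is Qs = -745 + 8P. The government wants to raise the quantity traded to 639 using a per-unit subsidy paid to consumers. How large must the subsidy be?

At Q = 639, invert demand for the buyer price: Pb = (861.5 − 639)/2.5 = 89; invert supply for the seller price: Ps = (639 − (-745))/8 = 173.
The subsidy must fill the gap: s = Ps − Pb = 173 − 89 = 84.

Required subsidy s = 84 per unit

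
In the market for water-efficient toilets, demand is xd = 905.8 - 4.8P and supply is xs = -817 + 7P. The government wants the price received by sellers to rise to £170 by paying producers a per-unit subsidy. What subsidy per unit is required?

At a seller price of 170, quantity supplied is -817 + 7·170 = 373.
Buyers absorb 373 only when they pay Pb with 905.8 − 4.8·Pb = 373, i.e. Pb = 111.
s = Ps − Pb = 170 − 111 = 59.

Required subsidy s = £59 per unit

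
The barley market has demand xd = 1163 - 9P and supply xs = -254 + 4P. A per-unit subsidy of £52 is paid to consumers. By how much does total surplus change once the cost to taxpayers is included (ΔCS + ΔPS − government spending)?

Net change in total surplus = -£3744

Pre-subsidy: 1163 - 9P = -254 + 4P gives P* = 109, x* = 182.
With the rebate, buyers effectively pay Pb = Ps − 52, where Ps is the price sellers receive.
Demand in terms of Ps becomes xd = 1163 − 9(Ps − 52) = 1631 - 9Ps. Setting this equal to supply: 1631 - 9Ps = -254 + 4Ps, so Ps = 145.
Buyers pay Pb = 145 − 52 = 93; x' = -254 + 4·145 = 326.
ΔCS = ½(182 + 326)(109 − 93) = 4064; ΔPS = ½(182 + 326)(145 − 109) = 9144.
Government spending = 52 × 326 = 16952.
Net change = 4064 + 9144 − 16952 = -3744. The loss equals the DWL triangle ½·52·144.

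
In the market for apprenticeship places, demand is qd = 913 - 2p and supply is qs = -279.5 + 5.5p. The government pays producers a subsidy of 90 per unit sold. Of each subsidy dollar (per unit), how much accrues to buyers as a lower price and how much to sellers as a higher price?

Buyers gain 66 per unit; sellers gain 24 per unit

Pre-subsidy: 913 - 2p = -279.5 + 5.5p gives p* = 159, q* = 595.
With the subsidy, sellers receive ps = pb + 90 for each unit, where pb is the price buyers pay.
Supply in terms of pb becomes qs = -279.5 + 5.5(pb + 90) = 215.5 + 5.5pb. Setting this equal to demand: 913 - 2pb = 215.5 + 5.5pb, so pb = 93.
Sellers receive ps = 93 + 90 = 183; q' = 913 − 2·93 = 727.
Buyers' price falls by p* − pb = 159 − 93 = 66; sellers' price rises by ps − p* = 183 − 159 = 24.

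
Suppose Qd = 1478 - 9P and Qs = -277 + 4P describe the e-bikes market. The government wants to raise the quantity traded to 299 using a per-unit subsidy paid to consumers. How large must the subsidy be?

At Q = 299, invert demand for the buyer price: Pb = (1478 − 299)/9 = 131; invert supply for the seller price: Ps = (299 − (-277))/4 = 144.
The subsidy must fill the gap: s = Ps − Pb = 144 − 131 = 13.

Required subsidy s = 13 per unit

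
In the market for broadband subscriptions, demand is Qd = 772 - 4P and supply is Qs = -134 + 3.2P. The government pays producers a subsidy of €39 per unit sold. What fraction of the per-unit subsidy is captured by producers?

Pre-subsidy: 772 - 4P = -134 + 3.2P gives P* = 755/6, Q* = 806/3.
With the subsidy, sellers receive Ps = Pb + 39 for each unit, where Pb is the price buyers pay.
Supply in terms of Pb becomes Qs = -134 + 3.2(Pb + 39) = -9.2 + 3.2Pb. Setting this equal to demand: 772 - 4Pb = -9.2 + 3.2Pb, so Pb = 108.5.
Sellers receive Ps = 108.5 + 39 = 147.5; Q' = 772 − 4·108.5 = 338.
Buyers' price falls by P* − Pb = 755/6 − 108.5 = 52/3; sellers' price rises by Ps − P* = 147.5 − 755/6 = 65/3.
So producers capture (65/3)/39 = 5/9 of each unit of subsidy.

Producer share = 5/9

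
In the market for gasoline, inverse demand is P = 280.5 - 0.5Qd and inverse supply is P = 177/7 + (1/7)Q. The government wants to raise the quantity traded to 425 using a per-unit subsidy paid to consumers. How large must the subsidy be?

At Q = 425, from the demand curve buyers pay Pb = 280.5 − 0.5·425 = 68; from the supply curve sellers need Ps = 177/7 + (1/7)·425 = 86.
The subsidy must fill the gap: s = Ps − Pb = 86 − 68 = 18.

Required subsidy s = 18 per unit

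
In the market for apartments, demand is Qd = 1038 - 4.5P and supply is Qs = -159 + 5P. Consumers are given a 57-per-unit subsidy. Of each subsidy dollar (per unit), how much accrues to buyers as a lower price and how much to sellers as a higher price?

Pre-subsidy: 1038 - 4.5P = -159 + 5P gives P* = 126, Q* = 471.
With the rebate, buyers effectively pay Pb = Ps − 57, where Ps is the price sellers receive.
Demand in terms of Ps becomes Qd = 1038 − 4.5(Ps − 57) = 1294.5 - 4.5Ps. Setting this equal to supply: 1294.5 - 4.5Ps = -159 + 5Ps, so Ps = 153.
Buyers pay Pb = 153 − 57 = 96; Q' = -159 + 5·153 = 606.
Buyers' price falls by P* − Pb = 126 − 96 = 30; sellers' price rises by Ps − P* = 153 − 126 = 27.

Buyers gain 30 per unit; sellers gain 27 per unit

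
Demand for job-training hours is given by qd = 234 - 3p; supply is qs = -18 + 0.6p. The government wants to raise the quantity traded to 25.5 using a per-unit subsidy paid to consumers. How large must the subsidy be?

Required subsidy s = 3 per unit

At q = 25.5, invert demand for the buyer price: pb = (234 − 25.5)/3 = 69.5; invert supply for the seller price: ps = (25.5 − (-18))/0.6 = 72.5.
The subsidy must fill the gap: s = ps − pb = 72.5 − 69.5 = 3.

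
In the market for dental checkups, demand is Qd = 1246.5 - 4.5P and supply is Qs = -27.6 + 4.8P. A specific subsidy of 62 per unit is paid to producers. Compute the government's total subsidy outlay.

Government cost = 47988

Pre-subsidy: 1246.5 - 4.5P = -27.6 + 4.8P gives P* = 137, Q* = 630.
With the subsidy, sellers receive Ps = Pb + 62 for each unit, where Pb is the price buyers pay.
Supply in terms of Pb becomes Qs = -27.6 + 4.8(Pb + 62) = 270 + 4.8Pb. Setting this equal to demand: 1246.5 - 4.5Pb = 270 + 4.8Pb, so Pb = 105.
Sellers receive Ps = 105 + 62 = 167; Q' = 1246.5 − 4.5·105 = 774.
Government outlay = subsidy × quantity = 62 × 774 = 47988.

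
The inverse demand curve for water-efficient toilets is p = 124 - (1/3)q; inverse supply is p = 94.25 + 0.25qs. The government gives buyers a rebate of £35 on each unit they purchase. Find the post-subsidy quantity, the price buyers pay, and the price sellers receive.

q' = 111; buyers pay £87; sellers receive £122

Pre-subsidy: 124 - (1/3)q = 94.25 + 0.25q gives q* = 51 and p* = 107.
With the rebate, buyers effectively pay pb = ps − 35, where ps is the price sellers receive.
On the curves, pb = 124 - (1/3)q and ps = 94.25 + 0.25q; the wedge ps − pb = 35 gives 94.25 + 0.25q − (124 - (1/3)q) = 35, so q' = 111.
Then pb = 124 − (1/3)·111 = 87 and ps = 94.25 + 0.25·111 = 122.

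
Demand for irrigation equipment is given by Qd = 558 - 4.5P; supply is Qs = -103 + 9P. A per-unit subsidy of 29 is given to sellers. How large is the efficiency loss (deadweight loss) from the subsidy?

Deadweight loss = 1261.5

Pre-subsidy: 558 - 4.5P = -103 + 9P gives P* = 1322/27, Q* = 1013/3.
With the subsidy, sellers receive Ps = Pb + 29 for each unit, where Pb is the price buyers pay.
Supply in terms of Pb becomes Qs = -103 + 9(Pb + 29) = 158 + 9Pb. Setting this equal to demand: 558 - 4.5Pb = 158 + 9Pb, so Pb = 800/27.
Sellers receive Ps = 800/27 + 29 = 1583/27; Q' = 558 − 4.5·(800/27) = 1274/3.
The subsidy expands output by 1274/3 − 1013/3 = 87 past the efficient level; on those units the gap between marginal cost and willingness to pay runs from 0 up to 29.
DWL = ½ × 29 × 87 = 1261.5.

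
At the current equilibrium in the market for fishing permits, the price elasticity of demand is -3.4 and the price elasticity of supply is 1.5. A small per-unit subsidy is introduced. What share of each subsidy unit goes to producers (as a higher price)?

Producer share = 34/49

For a small subsidy around the equilibrium, the benefit split depends on the relative slopes, which at a point are proportional to the elasticities.
Buyer share = εs/(εs + |εd|) = 1.5/(1.5 + 3.4) = 15/49; seller share = |εd|/(εs + |εd|) = 34/49.
So producers capture 34/49 of the subsidy.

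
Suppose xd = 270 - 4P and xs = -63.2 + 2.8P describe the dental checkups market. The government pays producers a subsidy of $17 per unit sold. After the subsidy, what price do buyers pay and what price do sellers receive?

Pre-subsidy: 270 - 4P = -63.2 + 2.8P gives P* = 49, x* = 74.
With the subsidy, sellers receive Ps = Pb + 17 for each unit, where Pb is the price buyers pay.
Supply in terms of Pb becomes xs = -63.2 + 2.8(Pb + 17) = -15.6 + 2.8Pb. Setting this equal to demand: 270 - 4Pb = -15.6 + 2.8Pb, so Pb = 42.
Sellers receive Ps = 42 + 17 = 59; x' = 270 − 4·42 = 102.

Buyers pay $42; sellers receive $59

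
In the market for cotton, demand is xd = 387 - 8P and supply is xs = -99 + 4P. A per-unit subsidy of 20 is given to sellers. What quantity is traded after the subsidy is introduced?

Pre-subsidy: 387 - 8P = -99 + 4P gives P* = 40.5, x* = 63.
With the subsidy, sellers receive Ps = Pb + 20 for each unit, where Pb is the price buyers pay.
Supply in terms of Pb becomes xs = -99 + 4(Pb + 20) = -19 + 4Pb. Setting this equal to demand: 387 - 8Pb = -19 + 4Pb, so Pb = 203/6.
Sellers receive Ps = 203/6 + 20 = 323/6; x' = 387 − 8·(203/6) = 349/3.

x' = 349/3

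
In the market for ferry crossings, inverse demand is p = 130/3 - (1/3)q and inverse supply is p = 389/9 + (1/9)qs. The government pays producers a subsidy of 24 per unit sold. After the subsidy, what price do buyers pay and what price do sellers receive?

Buyers pay 25.25; sellers receive 49.25

Pre-subsidy: 130/3 - (1/3)q = 389/9 + (1/9)q gives q* = 0.25 and p* = 43.25.
With the subsidy, sellers receive ps = pb + 24 for each unit, where pb is the price buyers pay.
On the curves, pb = 130/3 - (1/3)q and ps = 389/9 + (1/9)q; the wedge ps − pb = 24 gives 389/9 + (1/9)q − (130/3 - (1/3)q) = 24, so q' = 54.25.
Then pb = 130/3 − (1/3)·54.25 = 25.25 and ps = 389/9 + (1/9)·54.25 = 49.25.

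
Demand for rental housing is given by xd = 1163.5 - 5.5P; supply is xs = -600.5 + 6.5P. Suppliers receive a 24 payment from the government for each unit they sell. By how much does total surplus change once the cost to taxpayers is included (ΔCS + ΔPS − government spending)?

Pre-subsidy: 1163.5 - 5.5P = -600.5 + 6.5P gives P* = 147, x* = 355.
With the subsidy, sellers receive Ps = Pb + 24 for each unit, where Pb is the price buyers pay.
Supply in terms of Pb becomes xs = -600.5 + 6.5(Pb + 24) = -444.5 + 6.5Pb. Setting this equal to demand: 1163.5 - 5.5Pb = -444.5 + 6.5Pb, so Pb = 134.
Sellers receive Ps = 134 + 24 = 158; x' = 1163.5 − 5.5·134 = 426.5.
ΔCS = ½(355 + 426.5)(147 − 134) = 5079.75; ΔPS = ½(355 + 426.5)(158 − 147) = 4298.25.
Government spending = 24 × 426.5 = 10236.
Net change = 5079.75 + 4298.25 − 10236 = -858. The loss equals the DWL triangle ½·24·71.5.

Net change in total surplus = -858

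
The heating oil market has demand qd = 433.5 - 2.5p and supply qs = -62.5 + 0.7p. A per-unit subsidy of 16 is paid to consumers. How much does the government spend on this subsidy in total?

Government cost = 876

Pre-subsidy: 433.5 - 2.5p = -62.5 + 0.7p gives p* = 155, q* = 46.
With the rebate, buyers effectively pay pb = ps − 16, where ps is the price sellers receive.
Demand in terms of ps becomes qd = 433.5 − 2.5(ps − 16) = 473.5 - 2.5ps. Setting this equal to supply: 473.5 - 2.5ps = -62.5 + 0.7ps, so ps = 167.5.
Buyers pay pb = 167.5 − 16 = 151.5; q' = -62.5 + 0.7·167.5 = 54.75.
Government outlay = subsidy × quantity = 16 × 54.75 = 876.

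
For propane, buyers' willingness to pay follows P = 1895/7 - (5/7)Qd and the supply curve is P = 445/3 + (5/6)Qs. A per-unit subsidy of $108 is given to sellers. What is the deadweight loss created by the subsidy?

Deadweight loss = 244944/65

Pre-subsidy: 1895/7 - (5/7)Q = 445/3 + (5/6)Q gives Q* = 1028/13 and P* = 2785/13.
With the subsidy, sellers receive Ps = Pb + 108 for each unit, where Pb is the price buyers pay.
On the curves, Pb = 1895/7 - (5/7)Q and Ps = 445/3 + (5/6)Q; the wedge Ps − Pb = 108 gives 445/3 + (5/6)Q − (1895/7 - (5/7)Q) = 108, so Q' = 9676/65.
Then Pb = 1895/7 − (5/7)·(9676/65) = 2137/13 and Ps = 445/3 + (5/6)·(9676/65) = 3541/13.
The subsidy expands output by 9676/65 − 1028/13 = 4536/65 past the efficient level; on those units the gap between marginal cost and willingness to pay runs from 0 up to 108.
DWL = ½ × 108 × 4536/65 = 244944/65.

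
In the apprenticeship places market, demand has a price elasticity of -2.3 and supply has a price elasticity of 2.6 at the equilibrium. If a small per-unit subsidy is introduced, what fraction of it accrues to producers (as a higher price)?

For a small subsidy around the equilibrium, the benefit split depends on the relative slopes, which at a point are proportional to the elasticities.
Buyer share = εs/(εs + |εd|) = 2.6/(2.6 + 2.3) = 26/49; seller share = |εd|/(εs + |εd|) = 23/49.
So producers capture 23/49 of the subsidy.

Producer share = 23/49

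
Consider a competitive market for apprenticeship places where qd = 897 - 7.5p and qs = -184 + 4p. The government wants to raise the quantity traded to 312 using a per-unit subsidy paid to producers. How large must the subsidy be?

Required subsidy s = 46 per unit

At q = 312, invert demand for the buyer price: pb = (897 − 312)/7.5 = 78; invert supply for the seller price: ps = (312 − (-184))/4 = 124.
The subsidy must fill the gap: s = ps − pb = 124 − 78 = 46.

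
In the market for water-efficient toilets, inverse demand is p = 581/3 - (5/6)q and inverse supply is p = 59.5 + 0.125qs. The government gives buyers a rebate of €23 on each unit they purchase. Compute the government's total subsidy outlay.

Pre-subsidy: 581/3 - (5/6)q = 59.5 + 0.125q gives q* = 140 and p* = 77.
With the rebate, buyers effectively pay pb = ps − 23, where ps is the price sellers receive.
On the curves, pb = 581/3 - (5/6)q and ps = 59.5 + 0.125q; the wedge ps − pb = 23 gives 59.5 + 0.125q − (581/3 - (5/6)q) = 23, so q' = 164.
Then pb = 581/3 − (5/6)·164 = 57 and ps = 59.5 + 0.125·164 = 80.
Government outlay = subsidy × quantity = 23 × 164 = 3772.

Government cost = €3772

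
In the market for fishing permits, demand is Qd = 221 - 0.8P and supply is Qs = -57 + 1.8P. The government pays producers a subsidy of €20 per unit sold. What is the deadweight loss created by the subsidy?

Pre-subsidy: 221 - 0.8P = -57 + 1.8P gives P* = 1390/13, Q* = 1761/13.
With the subsidy, sellers receive Ps = Pb + 20 for each unit, where Pb is the price buyers pay.
Supply in terms of Pb becomes Qs = -57 + 1.8(Pb + 20) = -21 + 1.8Pb. Setting this equal to demand: 221 - 0.8Pb = -21 + 1.8Pb, so Pb = 1210/13.
Sellers receive Ps = 1210/13 + 20 = 1470/13; Q' = 221 − 0.8·(1210/13) = 1905/13.
The subsidy expands output by 1905/13 − 1761/13 = 144/13 past the efficient level; on those units the gap between marginal cost and willingness to pay runs from 0 up to 20.
DWL = ½ × 20 × 144/13 = 1440/13.

Deadweight loss = 1440/13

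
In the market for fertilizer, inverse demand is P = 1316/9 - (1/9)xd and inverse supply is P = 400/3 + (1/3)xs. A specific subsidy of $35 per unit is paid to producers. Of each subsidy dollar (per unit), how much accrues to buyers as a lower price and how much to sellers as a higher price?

Buyers gain $8.75 per unit; sellers gain $26.25 per unit

Pre-subsidy: 1316/9 - (1/9)x = 400/3 + (1/3)x gives x* = 29 and P* = 143.
With the subsidy, sellers receive Ps = Pb + 35 for each unit, where Pb is the price buyers pay.
On the curves, Pb = 1316/9 - (1/9)x and Ps = 400/3 + (1/3)x; the wedge Ps − Pb = 35 gives 400/3 + (1/3)x − (1316/9 - (1/9)x) = 35, so x' = 107.75.
Then Pb = 1316/9 − (1/9)·107.75 = 134.25 and Ps = 400/3 + (1/3)·107.75 = 169.25.
Buyers' price falls by P* − Pb = 143 − 134.25 = 8.75; sellers' price rises by Ps − P* = 169.25 − 143 = 26.25.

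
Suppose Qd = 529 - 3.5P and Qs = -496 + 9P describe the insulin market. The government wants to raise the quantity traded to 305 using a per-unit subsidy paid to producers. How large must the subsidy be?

Required subsidy s = 25 per unit

At Q = 305, invert demand for the buyer price: Pb = (529 − 305)/3.5 = 64; invert supply for the seller price: Ps = (305 − (-496))/9 = 89.
The subsidy must fill the gap: s = Ps − Pb = 89 − 64 = 25.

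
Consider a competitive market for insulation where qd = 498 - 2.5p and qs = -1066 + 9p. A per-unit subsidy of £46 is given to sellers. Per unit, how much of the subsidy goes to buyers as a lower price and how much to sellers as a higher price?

Pre-subsidy: 498 - 2.5p = -1066 + 9p gives p* = 136, q* = 158.
With the subsidy, sellers receive ps = pb + 46 for each unit, where pb is the price buyers pay.
Supply in terms of pb becomes qs = -1066 + 9(pb + 46) = -652 + 9pb. Setting this equal to demand: 498 - 2.5pb = -652 + 9pb, so pb = 100.
Sellers receive ps = 100 + 46 = 146; q' = 498 − 2.5·100 = 248.
Buyers' price falls by p* − pb = 136 − 100 = 36; sellers' price rises by ps − p* = 146 − 136 = 10.

Buyers gain £36 per unit; sellers gain £10 per unit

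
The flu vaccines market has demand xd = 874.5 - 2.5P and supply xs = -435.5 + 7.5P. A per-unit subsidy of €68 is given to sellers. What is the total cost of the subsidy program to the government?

Government cost = €45866

Pre-subsidy: 874.5 - 2.5P = -435.5 + 7.5P gives P* = 131, x* = 547.
With the subsidy, sellers receive Ps = Pb + 68 for each unit, where Pb is the price buyers pay.
Supply in terms of Pb becomes xs = -435.5 + 7.5(Pb + 68) = 74.5 + 7.5Pb. Setting this equal to demand: 874.5 - 2.5Pb = 74.5 + 7.5Pb, so Pb = 80.
Sellers receive Ps = 80 + 68 = 148; x' = 874.5 − 2.5·80 = 674.5.
Government outlay = subsidy × quantity = 68 × 674.5 = 45866.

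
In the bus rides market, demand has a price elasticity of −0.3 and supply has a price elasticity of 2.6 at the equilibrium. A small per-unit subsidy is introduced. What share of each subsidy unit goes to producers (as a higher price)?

For a small subsidy around the equilibrium, the benefit split depends on the relative slopes, which at a point are proportional to the elasticities.
Buyer share = εs/(εs + |εd|) = 2.6/(2.6 + 0.3) = 26/29; seller share = |εd|/(εs + |εd|) = 3/29.
So producers capture 3/29 of the subsidy.

Producer share = 3/29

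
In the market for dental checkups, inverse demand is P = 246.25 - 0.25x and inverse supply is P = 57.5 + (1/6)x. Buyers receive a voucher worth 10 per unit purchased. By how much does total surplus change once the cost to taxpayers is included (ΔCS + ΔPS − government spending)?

Pre-subsidy: 246.25 - 0.25x = 57.5 + (1/6)x gives x* = 453 and P* = 133.
With the rebate, buyers effectively pay Pb = Ps − 10, where Ps is the price sellers receive.
On the curves, Pb = 246.25 - 0.25x and Ps = 57.5 + (1/6)x; the wedge Ps − Pb = 10 gives 57.5 + (1/6)x − (246.25 - 0.25x) = 10, so x' = 477.
Then Pb = 246.25 − 0.25·477 = 127 and Ps = 57.5 + (1/6)·477 = 137.
ΔCS = ½(453 + 477)(133 − 127) = 2790; ΔPS = ½(453 + 477)(137 − 133) = 1860.
Government spending = 10 × 477 = 4770.
Net change = 2790 + 1860 − 4770 = -120. The loss equals the DWL triangle ½·10·24.

Net change in total surplus = -120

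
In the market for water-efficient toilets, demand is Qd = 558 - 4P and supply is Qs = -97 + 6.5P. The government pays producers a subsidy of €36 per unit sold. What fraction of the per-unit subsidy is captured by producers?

Producer share = 8/21

Pre-subsidy: 558 - 4P = -97 + 6.5P gives P* = 1310/21, Q* = 6478/21.
With the subsidy, sellers receive Ps = Pb + 36 for each unit, where Pb is the price buyers pay.
Supply in terms of Pb becomes Qs = -97 + 6.5(Pb + 36) = 137 + 6.5Pb. Setting this equal to demand: 558 - 4Pb = 137 + 6.5Pb, so Pb = 842/21.
Sellers receive Ps = 842/21 + 36 = 1598/21; Q' = 558 − 4·(842/21) = 8350/21.
Buyers' price falls by P* − Pb = 1310/21 − 842/21 = 156/7; sellers' price rises by Ps − P* = 1598/21 − 1310/21 = 96/7.
So producers capture (96/7)/36 = 8/21 of each unit of subsidy.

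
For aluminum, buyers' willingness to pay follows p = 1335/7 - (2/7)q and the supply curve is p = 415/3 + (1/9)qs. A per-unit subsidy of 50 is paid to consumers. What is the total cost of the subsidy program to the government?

Pre-subsidy: 1335/7 - (2/7)q = 415/3 + (1/9)q gives q* = 132 and p* = 153.
With the rebate, buyers effectively pay pb = ps − 50, where ps is the price sellers receive.
On the curves, pb = 1335/7 - (2/7)q and ps = 415/3 + (1/9)q; the wedge ps − pb = 50 gives 415/3 + (1/9)q − (1335/7 - (2/7)q) = 50, so q' = 258.
Then pb = 1335/7 − (2/7)·258 = 117 and ps = 415/3 + (1/9)·258 = 167.
Government outlay = subsidy × quantity = 50 × 258 = 12900.

Government cost = 12900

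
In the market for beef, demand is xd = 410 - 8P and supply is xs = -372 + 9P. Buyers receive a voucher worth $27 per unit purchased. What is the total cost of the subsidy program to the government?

Pre-subsidy: 410 - 8P = -372 + 9P gives P* = 46, x* = 42.
With the rebate, buyers effectively pay Pb = Ps − 27, where Ps is the price sellers receive.
Demand in terms of Ps becomes xd = 410 − 8(Ps − 27) = 626 - 8Ps. Setting this equal to supply: 626 - 8Ps = -372 + 9Ps, so Ps = 998/17.
Buyers pay Pb = 998/17 − 27 = 539/17; x' = -372 + 9·(998/17) = 2658/17.
Government outlay = subsidy × quantity = 27 × 2658/17 = 71766/17.

Government cost = 71766/17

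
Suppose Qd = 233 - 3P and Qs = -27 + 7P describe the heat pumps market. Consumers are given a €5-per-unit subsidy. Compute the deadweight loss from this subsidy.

Deadweight loss = €26.25

Pre-subsidy: 233 - 3P = -27 + 7P gives P* = 26, Q* = 155.
With the rebate, buyers effectively pay Pb = Ps − 5, where Ps is the price sellers receive.
Demand in terms of Ps becomes Qd = 233 − 3(Ps − 5) = 248 - 3Ps. Setting this equal to supply: 248 - 3Ps = -27 + 7Ps, so Ps = 27.5.
Buyers pay Pb = 27.5 − 5 = 22.5; Q' = -27 + 7·27.5 = 165.5.
The subsidy expands output by 165.5 − 155 = 10.5 past the efficient level; on those units the gap between marginal cost and willingness to pay runs from 0 up to 5.
DWL = ½ × 5 × 10.5 = 26.25.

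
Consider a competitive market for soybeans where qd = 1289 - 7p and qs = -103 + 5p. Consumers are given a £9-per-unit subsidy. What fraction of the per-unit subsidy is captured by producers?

Pre-subsidy: 1289 - 7p = -103 + 5p gives p* = 116, q* = 477.
With the rebate, buyers effectively pay pb = ps − 9, where ps is the price sellers receive.
Demand in terms of ps becomes qd = 1289 − 7(ps − 9) = 1352 - 7ps. Setting this equal to supply: 1352 - 7ps = -103 + 5ps, so ps = 121.25.
Buyers pay pb = 121.25 − 9 = 112.25; q' = -103 + 5·121.25 = 503.25.
Buyers' price falls by p* − pb = 116 − 112.25 = 3.75; sellers' price rises by ps − p* = 121.25 − 116 = 5.25.
So producers capture 5.25/9 = 7/12 of each unit of subsidy.

Producer share = 7/12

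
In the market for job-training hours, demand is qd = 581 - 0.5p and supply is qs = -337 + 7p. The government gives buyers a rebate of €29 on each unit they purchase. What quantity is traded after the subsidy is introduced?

Pre-subsidy: 581 - 0.5p = -337 + 7p gives p* = 122.4, q* = 519.8.
With the rebate, buyers effectively pay pb = ps − 29, where ps is the price sellers receive.
Demand in terms of ps becomes qd = 581 − 0.5(ps − 29) = 595.5 - 0.5ps. Setting this equal to supply: 595.5 - 0.5ps = -337 + 7ps, so ps = 373/3.
Buyers pay pb = 373/3 − 29 = 286/3; q' = -337 + 7·(373/3) = 1600/3.

q' = 1600/3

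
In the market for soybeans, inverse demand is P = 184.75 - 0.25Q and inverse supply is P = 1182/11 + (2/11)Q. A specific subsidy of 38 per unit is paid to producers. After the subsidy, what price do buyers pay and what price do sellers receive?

Buyers pay 118; sellers receive 156

Pre-subsidy: 184.75 - 0.25Q = 1182/11 + (2/11)Q gives Q* = 179 and P* = 140.
With the subsidy, sellers receive Ps = Pb + 38 for each unit, where Pb is the price buyers pay.
On the curves, Pb = 184.75 - 0.25Q and Ps = 1182/11 + (2/11)Q; the wedge Ps − Pb = 38 gives 1182/11 + (2/11)Q − (184.75 - 0.25Q) = 38, so Q' = 267.
Then Pb = 184.75 − 0.25·267 = 118 and Ps = 1182/11 + (2/11)·267 = 156.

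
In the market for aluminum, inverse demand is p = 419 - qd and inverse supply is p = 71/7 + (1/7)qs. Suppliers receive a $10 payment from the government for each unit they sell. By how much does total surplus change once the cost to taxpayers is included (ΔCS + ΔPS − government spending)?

Pre-subsidy: 419 - q = 71/7 + (1/7)q gives q* = 357.75 and p* = 61.25.
With the subsidy, sellers receive ps = pb + 10 for each unit, where pb is the price buyers pay.
On the curves, pb = 419 - q and ps = 71/7 + (1/7)q; the wedge ps − pb = 10 gives 71/7 + (1/7)q − (419 - q) = 10, so q' = 366.5.
Then pb = 419 − 1·366.5 = 52.5 and ps = 71/7 + (1/7)·366.5 = 62.5.
ΔCS = ½(357.75 + 366.5)(61.25 − 52.5) = 3168.59375; ΔPS = ½(357.75 + 366.5)(62.5 − 61.25) = 452.65625.
Government spending = 10 × 366.5 = 3665.
Net change = 3168.59375 + 452.65625 − 3665 = -43.75. The loss equals the DWL triangle ½·10·8.75.

Net change in total surplus = -$43.75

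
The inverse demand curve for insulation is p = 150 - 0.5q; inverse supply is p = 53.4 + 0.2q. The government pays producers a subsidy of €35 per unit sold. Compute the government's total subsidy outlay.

Pre-subsidy: 150 - 0.5q = 53.4 + 0.2q gives q* = 138 and p* = 81.
With the subsidy, sellers receive ps = pb + 35 for each unit, where pb is the price buyers pay.
On the curves, pb = 150 - 0.5q and ps = 53.4 + 0.2q; the wedge ps − pb = 35 gives 53.4 + 0.2q − (150 - 0.5q) = 35, so q' = 188.
Then pb = 150 − 0.5·188 = 56 and ps = 53.4 + 0.2·188 = 91.
Government outlay = subsidy × quantity = 35 × 188 = 6580.

Government cost = €6580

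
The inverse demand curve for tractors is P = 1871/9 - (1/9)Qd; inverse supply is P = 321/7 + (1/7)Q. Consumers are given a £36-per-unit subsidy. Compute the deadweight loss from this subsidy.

Pre-subsidy: 1871/9 - (1/9)Q = 321/7 + (1/7)Q gives Q* = 638 and P* = 137.
With the rebate, buyers effectively pay Pb = Ps − 36, where Ps is the price sellers receive.
On the curves, Pb = 1871/9 - (1/9)Q and Ps = 321/7 + (1/7)Q; the wedge Ps − Pb = 36 gives 321/7 + (1/7)Q − (1871/9 - (1/9)Q) = 36, so Q' = 779.75.
Then Pb = 1871/9 − (1/9)·779.75 = 121.25 and Ps = 321/7 + (1/7)·779.75 = 157.25.
The subsidy expands output by 779.75 − 638 = 141.75 past the efficient level; on those units the gap between marginal cost and willingness to pay runs from 0 up to 36.
DWL = ½ × 36 × 141.75 = 2551.5.

Deadweight loss = £2551.5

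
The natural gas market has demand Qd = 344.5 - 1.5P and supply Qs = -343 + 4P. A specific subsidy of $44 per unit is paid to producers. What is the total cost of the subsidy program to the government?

Pre-subsidy: 344.5 - 1.5P = -343 + 4P gives P* = 125, Q* = 157.
With the subsidy, sellers receive Ps = Pb + 44 for each unit, where Pb is the price buyers pay.
Supply in terms of Pb becomes Qs = -343 + 4(Pb + 44) = -167 + 4Pb. Setting this equal to demand: 344.5 - 1.5Pb = -167 + 4Pb, so Pb = 93.
Sellers receive Ps = 93 + 44 = 137; Q' = 344.5 − 1.5·93 = 205.
Government outlay = subsidy × quantity = 44 × 205 = 9020.

Government cost = $9020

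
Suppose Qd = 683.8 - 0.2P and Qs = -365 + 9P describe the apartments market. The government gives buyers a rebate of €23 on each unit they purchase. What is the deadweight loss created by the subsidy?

Pre-subsidy: 683.8 - 0.2P = -365 + 9P gives P* = 114, Q* = 661.
With the rebate, buyers effectively pay Pb = Ps − 23, where Ps is the price sellers receive.
Demand in terms of Ps becomes Qd = 683.8 − 0.2(Ps − 23) = 688.4 - 0.2Ps. Setting this equal to supply: 688.4 - 0.2Ps = -365 + 9Ps, so Ps = 114.5.
Buyers pay Pb = 114.5 − 23 = 91.5; Q' = -365 + 9·114.5 = 665.5.
The subsidy expands output by 665.5 − 661 = 4.5 past the efficient level; on those units the gap between marginal cost and willingness to pay runs from 0 up to 23.
DWL = ½ × 23 × 4.5 = 51.75.

Deadweight loss = €51.75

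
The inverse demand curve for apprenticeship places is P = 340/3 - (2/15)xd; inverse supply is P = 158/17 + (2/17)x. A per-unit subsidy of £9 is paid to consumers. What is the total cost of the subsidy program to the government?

Pre-subsidy: 340/3 - (2/15)x = 158/17 + (2/17)x gives x* = 414.53125 and P* = 58.0625.
With the rebate, buyers effectively pay Pb = Ps − 9, where Ps is the price sellers receive.
On the curves, Pb = 340/3 - (2/15)x and Ps = 158/17 + (2/17)x; the wedge Ps − Pb = 9 gives 158/17 + (2/17)x − (340/3 - (2/15)x) = 9, so x' = 450.390625.
Then Pb = 340/3 − (2/15)·450.390625 = 53.28125 and Ps = 158/17 + (2/17)·450.390625 = 62.28125.
Government outlay = subsidy × quantity = 9 × 450.390625 = 4053.515625.

Government cost = £4053.515625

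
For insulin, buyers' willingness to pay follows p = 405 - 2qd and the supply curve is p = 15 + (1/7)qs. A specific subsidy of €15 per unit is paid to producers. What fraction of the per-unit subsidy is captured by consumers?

Consumer share = 14/15

Pre-subsidy: 405 - 2q = 15 + (1/7)q gives q* = 182 and p* = 41.
With the subsidy, sellers receive ps = pb + 15 for each unit, where pb is the price buyers pay.
On the curves, pb = 405 - 2q and ps = 15 + (1/7)q; the wedge ps − pb = 15 gives 15 + (1/7)q − (405 - 2q) = 15, so q' = 189.
Then pb = 405 − 2·189 = 27 and ps = 15 + (1/7)·189 = 42.
Buyers' price falls by p* − pb = 41 − 27 = 14; sellers' price rises by ps − p* = 42 − 41 = 1.
So consumers capture 14/15 = 14/15 of each unit of subsidy.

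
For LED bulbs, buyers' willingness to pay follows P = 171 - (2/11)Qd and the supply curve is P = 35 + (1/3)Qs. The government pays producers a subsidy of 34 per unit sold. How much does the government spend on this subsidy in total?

Government cost = 11220

Pre-subsidy: 171 - (2/11)Q = 35 + (1/3)Q gives Q* = 264 and P* = 123.
With the subsidy, sellers receive Ps = Pb + 34 for each unit, where Pb is the price buyers pay.
On the curves, Pb = 171 - (2/11)Q and Ps = 35 + (1/3)Q; the wedge Ps − Pb = 34 gives 35 + (1/3)Q − (171 - (2/11)Q) = 34, so Q' = 330.
Then Pb = 171 − (2/11)·330 = 111 and Ps = 35 + (1/3)·330 = 145.
Government outlay = subsidy × quantity = 34 × 330 = 11220.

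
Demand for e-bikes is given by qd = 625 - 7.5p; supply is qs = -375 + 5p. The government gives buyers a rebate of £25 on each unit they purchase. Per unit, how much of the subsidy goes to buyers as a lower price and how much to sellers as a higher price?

Buyers gain £10 per unit; sellers gain £15 per unit

Pre-subsidy: 625 - 7.5p = -375 + 5p gives p* = 80, q* = 25.
With the rebate, buyers effectively pay pb = ps − 25, where ps is the price sellers receive.
Demand in terms of ps becomes qd = 625 − 7.5(ps − 25) = 812.5 - 7.5ps. Setting this equal to supply: 812.5 - 7.5ps = -375 + 5ps, so ps = 95.
Buyers pay pb = 95 − 25 = 70; q' = -375 + 5·95 = 100.
Buyers' price falls by p* − pb = 80 − 70 = 10; sellers' price rises by ps − p* = 95 − 80 = 15.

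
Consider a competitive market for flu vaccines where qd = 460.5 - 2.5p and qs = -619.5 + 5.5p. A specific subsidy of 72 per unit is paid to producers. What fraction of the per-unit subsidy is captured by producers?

Pre-subsidy: 460.5 - 2.5p = -619.5 + 5.5p gives p* = 135, q* = 123.
With the subsidy, sellers receive ps = pb + 72 for each unit, where pb is the price buyers pay.
Supply in terms of pb becomes qs = -619.5 + 5.5(pb + 72) = -223.5 + 5.5pb. Setting this equal to demand: 460.5 - 2.5pb = -223.5 + 5.5pb, so pb = 85.5.
Sellers receive ps = 85.5 + 72 = 157.5; q' = 460.5 − 2.5·85.5 = 246.75.
Buyers' price falls by p* − pb = 135 − 85.5 = 49.5; sellers' price rises by ps − p* = 157.5 − 135 = 22.5.
So producers capture 22.5/72 = 0.3125 of each unit of subsidy.

Producer share = 0.3125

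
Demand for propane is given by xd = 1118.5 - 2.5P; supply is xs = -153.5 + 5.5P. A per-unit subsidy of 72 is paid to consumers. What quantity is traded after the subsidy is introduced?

x' = 844.75

Pre-subsidy: 1118.5 - 2.5P = -153.5 + 5.5P gives P* = 159, x* = 721.
With the rebate, buyers effectively pay Pb = Ps − 72, where Ps is the price sellers receive.
Demand in terms of Ps becomes xd = 1118.5 − 2.5(Ps − 72) = 1298.5 - 2.5Ps. Setting this equal to supply: 1298.5 - 2.5Ps = -153.5 + 5.5Ps, so Ps = 181.5.
Buyers pay Pb = 181.5 − 72 = 109.5; x' = -153.5 + 5.5·181.5 = 844.75.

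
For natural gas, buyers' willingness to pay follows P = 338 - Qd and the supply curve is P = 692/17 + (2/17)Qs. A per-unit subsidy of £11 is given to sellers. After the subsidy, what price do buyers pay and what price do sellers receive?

Pre-subsidy: 338 - Q = 692/17 + (2/17)Q gives Q* = 266 and P* = 72.
With the subsidy, sellers receive Ps = Pb + 11 for each unit, where Pb is the price buyers pay.
On the curves, Pb = 338 - Q and Ps = 692/17 + (2/17)Q; the wedge Ps − Pb = 11 gives 692/17 + (2/17)Q − (338 - Q) = 11, so Q' = 5241/19.
Then Pb = 338 − 1·(5241/19) = 1181/19 and Ps = 692/17 + (2/17)·(5241/19) = 1390/19.

Buyers pay 1181/19; sellers receive 1390/19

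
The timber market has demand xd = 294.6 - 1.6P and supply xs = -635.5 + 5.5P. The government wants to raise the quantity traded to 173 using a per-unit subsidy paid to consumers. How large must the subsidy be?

At x = 173, invert demand for the buyer price: Pb = (294.6 − 173)/1.6 = 76; invert supply for the seller price: Ps = (173 − (-635.5))/5.5 = 147.
The subsidy must fill the gap: s = Ps − Pb = 147 − 76 = 71.

Required subsidy s = 71 per unit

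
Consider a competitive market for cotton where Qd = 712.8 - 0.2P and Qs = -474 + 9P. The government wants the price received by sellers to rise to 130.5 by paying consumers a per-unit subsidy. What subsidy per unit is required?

Required subsidy s = 69 per unit

At a seller price of 130.5, quantity supplied is -474 + 9·130.5 = 700.5.
Buyers absorb 700.5 only when they pay Pb with 712.8 − 0.2·Pb = 700.5, i.e. Pb = 61.5.
s = Ps − Pb = 130.5 − 61.5 = 69.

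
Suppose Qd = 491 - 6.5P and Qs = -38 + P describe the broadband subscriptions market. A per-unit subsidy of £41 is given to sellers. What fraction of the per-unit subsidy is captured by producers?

Producer share = 13/15

Pre-subsidy: 491 - 6.5P = -38 + P gives P* = 1058/15, Q* = 488/15.
With the subsidy, sellers receive Ps = Pb + 41 for each unit, where Pb is the price buyers pay.
Supply in terms of Pb becomes Qs = -38 + 1(Pb + 41) = 3 + Pb. Setting this equal to demand: 491 - 6.5Pb = 3 + Pb, so Pb = 976/15.
Sellers receive Ps = 976/15 + 41 = 1591/15; Q' = 491 − 6.5·(976/15) = 1021/15.
Buyers' price falls by P* − Pb = 1058/15 − 976/15 = 82/15; sellers' price rises by Ps − P* = 1591/15 − 1058/15 = 533/15.
So producers capture (533/15)/41 = 13/15 of each unit of subsidy.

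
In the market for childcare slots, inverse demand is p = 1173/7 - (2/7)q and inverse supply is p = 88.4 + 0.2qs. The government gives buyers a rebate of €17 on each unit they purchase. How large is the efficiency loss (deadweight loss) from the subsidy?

Deadweight loss = €297.5

Pre-subsidy: 1173/7 - (2/7)q = 88.4 + 0.2q gives q* = 163 and p* = 121.
With the rebate, buyers effectively pay pb = ps − 17, where ps is the price sellers receive.
On the curves, pb = 1173/7 - (2/7)q and ps = 88.4 + 0.2q; the wedge ps − pb = 17 gives 88.4 + 0.2q − (1173/7 - (2/7)q) = 17, so q' = 198.
Then pb = 1173/7 − (2/7)·198 = 111 and ps = 88.4 + 0.2·198 = 128.
The subsidy expands output by 198 − 163 = 35 past the efficient level; on those units the gap between marginal cost and willingness to pay runs from 0 up to 17.
DWL = ½ × 17 × 35 = 297.5.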